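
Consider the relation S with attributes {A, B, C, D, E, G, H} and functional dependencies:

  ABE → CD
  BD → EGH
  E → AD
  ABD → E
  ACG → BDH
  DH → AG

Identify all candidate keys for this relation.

{B, D}⁺: BD→EGH adds E, G, H; E→AD adds A; ABE→CD adds C → {A, B, C, D, E, G, H}. Minimal: {D}⁺ = {D}; {B}⁺ = {B} — none reach the full schema.
{B, E}⁺: E→AD adds A, D; ABE→CD adds C; BD→EGH adds G, H → {A, B, C, D, E, G, H}. Minimal: {E}⁺ = {A, D, E}; {B}⁺ = {B} — none reach the full schema.
{A, C, G}⁺: ACG→BDH adds B, D, H; BD→EGH adds E → {A, B, C, D, E, G, H}. Minimal: {C, G}⁺ = {C, G}; {A, G}⁺ = {A, G}; {A, C}⁺ = {A, C} — none reach the full schema.
{C, D, H}⁺: DH→AG adds A, G; ACG→BDH adds B; BD→EGH adds E → {A, B, C, D, E, G, H}. Minimal: {D, H}⁺ = {A, D, G, H}; {C, H}⁺ = {C, H}; {C, D}⁺ = {C, D} — none reach the full schema.
{C, E, G}⁺: E→AD adds A, D; ACG→BDH adds B, H → {A, B, C, D, E, G, H}. Minimal: {E, G}⁺ = {A, D, E, G}; {C, G}⁺ = {C, G}; {C, E}⁺ = {A, C, D, E} — none reach the full schema.
{C, E, H}⁺: E→AD adds A, D; DH→AG adds G; ACG→BDH adds B → {A, B, C, D, E, G, H}. Minimal: {E, H}⁺ = {A, D, E, G, H}; {C, H}⁺ = {C, H}; {C, E}⁺ = {A, C, D, E} — none reach the full schema.
Any other superkey contains one of these as a subset, so there are no further candidate keys.

BD, BE, ACG, CDH, CEG, CEH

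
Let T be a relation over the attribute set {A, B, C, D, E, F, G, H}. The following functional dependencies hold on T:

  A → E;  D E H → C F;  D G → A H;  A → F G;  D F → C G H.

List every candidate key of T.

{A, B, D}⁺: A→E adds E; A→FG adds F, G; DF→CGH adds C, H → {A, B, C, D, E, F, G, H}. Minimal: {B, D}⁺ = {B, D}; {A, D}⁺ = {A, C, D, E, F, G, H}; {A, B}⁺ = {A, B, E, F, G} — none reach the full schema.
{B, D, F}⁺: DF→CGH adds C, G, H; DG→AH adds A; A→E adds E → {A, B, C, D, E, F, G, H}. Minimal: {D, F}⁺ = {A, C, D, E, F, G, H}; {B, F}⁺ = {B, F}; {B, D}⁺ = {B, D} — none reach the full schema.
{B, D, G}⁺: DG→AH adds A, H; A→FG adds F; DF→CGH adds C; A→E adds E → {A, B, C, D, E, F, G, H}. Minimal: {D, G}⁺ = {A, C, D, E, F, G, H}; {B, G}⁺ = {B, G}; {B, D}⁺ = {B, D} — none reach the full schema.
{B, D, E, H}⁺: DEH→CF adds C, F; DF→CGH adds G; DG→AH adds A → {A, B, C, D, E, F, G, H}. Minimal: {D, E, H}⁺ = {A, C, D, E, F, G, H}; {B, E, H}⁺ = {B, E, H}; {B, D, H}⁺ = {B, D, H}; … — none reach the full schema.
Any other superkey contains one of these as a subset, so there are no further candidate keys.

ABD, BDF, BDG, BDEH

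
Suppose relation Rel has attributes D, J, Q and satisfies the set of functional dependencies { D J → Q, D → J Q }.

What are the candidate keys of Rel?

Attribute D never appears on the right-hand side of any dependency, so D must belong to every candidate key.
{D}⁺ = {D, J, Q}, which is all of the schema, so {D} is the only candidate key.

{D}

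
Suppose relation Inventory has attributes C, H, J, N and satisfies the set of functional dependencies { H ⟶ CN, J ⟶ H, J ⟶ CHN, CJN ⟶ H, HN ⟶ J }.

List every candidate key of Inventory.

H, J

{H}⁺: H→CN adds C, N; HN→J adds J → {C, H, J, N}.
{J}⁺: J→H adds H; J→CHN adds C, N → {C, H, J, N}.
Any other superkey contains one of these as a subset, so there are no further candidate keys.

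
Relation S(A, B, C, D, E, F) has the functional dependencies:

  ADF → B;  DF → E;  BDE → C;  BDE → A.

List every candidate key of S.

{A, D, F}⁺: ADF→B adds B; DF→E adds E; BDE→C adds C → {A, B, C, D, E, F}. Minimal: {D, F}⁺ = {D, E, F}; {A, F}⁺ = {A, F}; {A, D}⁺ = {A, D} — none reach the full schema.
{B, D, F}⁺: DF→E adds E; BDE→C adds C; BDE→A adds A → {A, B, C, D, E, F}. Minimal: {D, F}⁺ = {D, E, F}; {B, F}⁺ = {B, F}; {B, D}⁺ = {B, D} — none reach the full schema.
Any other superkey contains one of these as a subset, so there are no further candidate keys.

{A, D, F}; {B, D, F}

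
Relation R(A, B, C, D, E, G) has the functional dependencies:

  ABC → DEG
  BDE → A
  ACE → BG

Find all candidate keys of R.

{A, B, C}; {A, C, E}; {B, C, D, E}

Attribute C never appears on the right-hand side of any dependency, so C must belong to every candidate key.
{C}⁺ = {C}, which is not all of the schema, so we must add further attributes.
{A, B, C}⁺: ABC→DEG adds D, E, G → {A, B, C, D, E, G}. Minimal: {B, C}⁺ = {B, C}; {A, C}⁺ = {A, C}; {A, B}⁺ = {A, B} — none reach the full schema.
{A, C, E}⁺: ACE→BG adds B, G; ABC→DEG adds D → {A, B, C, D, E, G}. Minimal: {C, E}⁺ = {C, E}; {A, E}⁺ = {A, E}; {A, C}⁺ = {A, C} — none reach the full schema.
{B, C, D, E}⁺: BDE→A adds A; ACE→BG adds G → {A, B, C, D, E, G}. Minimal: {C, D, E}⁺ = {C, D, E}; {B, D, E}⁺ = {A, B, D, E}; {B, C, E}⁺ = {B, C, E}; … — none reach the full schema.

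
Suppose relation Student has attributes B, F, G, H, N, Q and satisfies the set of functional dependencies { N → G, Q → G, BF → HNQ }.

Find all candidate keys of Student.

Attributes B, F never appear on any right-hand side, so every candidate key must contain {B, F}.
{B, F}⁺ = {B, F, G, H, N, Q}, which is all of the schema, so {B, F} is the only candidate key.

{B, F}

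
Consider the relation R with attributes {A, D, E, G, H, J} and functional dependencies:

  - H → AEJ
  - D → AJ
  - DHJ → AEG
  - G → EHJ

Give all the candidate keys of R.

DG, DH

Attribute D never appears on the right-hand side of any dependency, so D must belong to every candidate key.
{D}⁺ = {A, D, J}, which is not all of the schema, so we must add further attributes.
{D, G}⁺: D→AJ adds A, J; G→EHJ adds E, H → {A, D, E, G, H, J}. Minimal: {G}⁺ = {A, E, G, H, J}; {D}⁺ = {A, D, J} — none reach the full schema.
{D, H}⁺: H→AEJ adds A, E, J; DHJ→AEG adds G → {A, D, E, G, H, J}. Minimal: {H}⁺ = {A, E, H, J}; {D}⁺ = {A, D, J} — none reach the full schema.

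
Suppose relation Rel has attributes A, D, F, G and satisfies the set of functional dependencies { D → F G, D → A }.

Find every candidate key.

Attribute D never appears on the right-hand side of any dependency, so D must belong to every candidate key.
{D}⁺ = {A, D, F, G}, which is all of the schema, so {D} is the only candidate key.

D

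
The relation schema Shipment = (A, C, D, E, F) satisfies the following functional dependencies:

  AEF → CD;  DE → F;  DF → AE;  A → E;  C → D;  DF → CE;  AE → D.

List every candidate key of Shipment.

{A}; {C, E}; {C, F}; {D, E}; {D, F}

{A}⁺: A→E adds E; AE→D adds D; DE→F adds F; DF→CE adds C → {A, C, D, E, F}.
{C, E}⁺: C→D adds D; DE→F adds F; DF→AE adds A → {A, C, D, E, F}. Minimal: {E}⁺ = {E}; {C}⁺ = {C, D} — none reach the full schema.
{C, F}⁺: C→D adds D; DF→CE adds E; DF→AE adds A → {A, C, D, E, F}. Minimal: {F}⁺ = {F}; {C}⁺ = {C, D} — none reach the full schema.
{D, E}⁺: DE→F adds F; DF→AE adds A; DF→CE adds C → {A, C, D, E, F}. Minimal: {E}⁺ = {E}; {D}⁺ = {D} — none reach the full schema.
{D, F}⁺: DF→AE adds A, E; DF→CE adds C → {A, C, D, E, F}. Minimal: {F}⁺ = {F}; {D}⁺ = {D} — none reach the full schema.
Any other superkey contains one of these as a subset, so there are no further candidate keys.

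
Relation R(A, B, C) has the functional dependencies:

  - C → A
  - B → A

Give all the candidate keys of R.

{B, C}

{B, C}⁺: C→A adds A → {A, B, C}. Minimal: {C}⁺ = {A, C}; {B}⁺ = {A, B} — none reach the full schema.
No other minimal superkey exists.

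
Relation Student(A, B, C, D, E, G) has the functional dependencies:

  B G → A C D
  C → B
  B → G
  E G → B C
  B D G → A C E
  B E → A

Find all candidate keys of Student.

B, C, EG

{B}⁺: B→G adds G; BG→ACD adds A, C, D; BDG→ACE adds E → {A, B, C, D, E, G}.
{C}⁺: C→B adds B; B→G adds G; BG→ACD adds A, D; BDG→ACE adds E → {A, B, C, D, E, G}.
{E, G}⁺: EG→BC adds B, C; BE→A adds A; BG→ACD adds D → {A, B, C, D, E, G}. Minimal: {G}⁺ = {G}; {E}⁺ = {E} — none reach the full schema.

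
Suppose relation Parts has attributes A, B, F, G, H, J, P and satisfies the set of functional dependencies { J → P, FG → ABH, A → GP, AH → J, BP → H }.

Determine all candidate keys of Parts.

AF, FG

Attribute F never appears on the right-hand side of any dependency, so F must belong to every candidate key.
{F}⁺ = {F}, which is not all of the schema, so we must add further attributes.
{A, F}⁺: A→GP adds G, P; FG→ABH adds B, H; AH→J adds J → {A, B, F, G, H, J, P}.
{F, G}⁺: FG→ABH adds A, B, H; A→GP adds P; AH→J adds J → {A, B, F, G, H, J, P}.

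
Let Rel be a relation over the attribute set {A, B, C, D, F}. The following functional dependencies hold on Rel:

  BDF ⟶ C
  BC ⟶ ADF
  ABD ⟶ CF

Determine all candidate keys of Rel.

Attribute B never appears on the right-hand side of any dependency, so B must belong to every candidate key.
{B}⁺ = {B}, which is not all of the schema, so we must add further attributes.
{B, C}⁺: BC→ADF adds A, D, F → {A, B, C, D, F}.
{A, B, D}⁺: ABD→CF adds C, F → {A, B, C, D, F}.
{B, D, F}⁺: BDF→C adds C; BC→ADF adds A → {A, B, C, D, F}.
Any other superkey contains one of these as a subset, so there are no further candidate keys.

BC, ABD, BDF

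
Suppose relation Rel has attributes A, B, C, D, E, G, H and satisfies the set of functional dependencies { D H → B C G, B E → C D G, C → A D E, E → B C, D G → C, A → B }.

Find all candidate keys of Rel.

(C, H); (D, H); (E, H)

Attribute H never appears on the right-hand side of any dependency, so H must belong to every candidate key.
{H}⁺ = {H}, which is not all of the schema, so we must add further attributes.
{C, H}⁺: C→ADE adds A, D, E; E→BC adds B; DH→BCG adds G → {A, B, C, D, E, G, H}.
{D, H}⁺: DH→BCG adds B, C, G; C→ADE adds A, E → {A, B, C, D, E, G, H}.
{E, H}⁺: E→BC adds B, C; BE→CDG adds D, G; C→ADE adds A → {A, B, C, D, E, G, H}.
Any other superkey contains one of these as a subset, so there are no further candidate keys.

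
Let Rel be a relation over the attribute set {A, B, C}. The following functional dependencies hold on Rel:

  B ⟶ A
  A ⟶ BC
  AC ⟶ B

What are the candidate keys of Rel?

{A}⁺: A→BC adds B, C → {A, B, C}.
{B}⁺: B→A adds A; A→BC adds C → {A, B, C}.

A; B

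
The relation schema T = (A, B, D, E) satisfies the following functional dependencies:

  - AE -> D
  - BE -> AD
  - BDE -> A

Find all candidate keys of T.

(B, E)

Attributes B, E never appear on any right-hand side, so every candidate key must contain {B, E}.
{B, E}⁺ = {A, B, D, E}, which is all of the schema, so {B, E} is the only candidate key.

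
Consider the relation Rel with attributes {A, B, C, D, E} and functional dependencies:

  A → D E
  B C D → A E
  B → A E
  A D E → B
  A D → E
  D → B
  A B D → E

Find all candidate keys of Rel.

{A, C}; {B, C}; {C, D}

Attribute C never appears on the right-hand side of any dependency, so C must belong to every candidate key.
{C}⁺ = {C}, which is not all of the schema, so we must add further attributes.
{A, C}⁺: A→DE adds D, E; ADE→B adds B → {A, B, C, D, E}. Minimal: {C}⁺ = {C}; {A}⁺ = {A, B, D, E} — none reach the full schema.
{B, C}⁺: B→AE adds A, E; A→DE adds D → {A, B, C, D, E}. Minimal: {C}⁺ = {C}; {B}⁺ = {A, B, D, E} — none reach the full schema.
{C, D}⁺: D→B adds B; BCD→AE adds A, E → {A, B, C, D, E}. Minimal: {D}⁺ = {A, B, D, E}; {C}⁺ = {C} — none reach the full schema.
Any other superkey contains one of these as a subset, so there are no further candidate keys.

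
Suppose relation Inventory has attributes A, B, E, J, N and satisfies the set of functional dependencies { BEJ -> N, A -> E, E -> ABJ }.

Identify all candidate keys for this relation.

(A), (E)

{A}⁺: A→E adds E; E→ABJ adds B, J; BEJ→N adds N → {A, B, E, J, N}.
{E}⁺: E→ABJ adds A, B, J; BEJ→N adds N → {A, B, E, J, N}.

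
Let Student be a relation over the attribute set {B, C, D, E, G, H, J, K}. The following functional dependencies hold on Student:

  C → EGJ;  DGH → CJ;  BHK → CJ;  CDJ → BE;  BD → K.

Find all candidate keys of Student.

{B, D, H}; {C, D, H}; {D, G, H}

Attributes D, H never appear on any right-hand side, so every candidate key must contain {D, H}.
{D, H}⁺ = {D, H}, which is not all of the schema, so we must add further attributes.
{B, D, H}⁺: BD→K adds K; BHK→CJ adds C, J; CDJ→BE adds E; C→EGJ adds G → {B, C, D, E, G, H, J, K}.
{C, D, H}⁺: C→EGJ adds E, G, J; CDJ→BE adds B; BD→K adds K → {B, C, D, E, G, H, J, K}.
{D, G, H}⁺: DGH→CJ adds C, J; CDJ→BE adds B, E; BD→K adds K → {B, C, D, E, G, H, J, K}.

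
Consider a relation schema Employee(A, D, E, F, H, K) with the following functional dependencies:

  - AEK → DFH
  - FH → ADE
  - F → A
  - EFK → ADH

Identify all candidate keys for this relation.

{A, E, K}, {E, F, K}, {F, H, K}

{A, E, K}⁺: AEK→DFH adds D, F, H → {A, D, E, F, H, K}. Minimal: {E, K}⁺ = {E, K}; {A, K}⁺ = {A, K}; {A, E}⁺ = {A, E} — none reach the full schema.
{E, F, K}⁺: F→A adds A; EFK→ADH adds D, H → {A, D, E, F, H, K}. Minimal: {F, K}⁺ = {A, F, K}; {E, K}⁺ = {E, K}; {E, F}⁺ = {A, E, F} — none reach the full schema.
{F, H, K}⁺: FH→ADE adds A, D, E → {A, D, E, F, H, K}. Minimal: {H, K}⁺ = {H, K}; {F, K}⁺ = {A, F, K}; {F, H}⁺ = {A, D, E, F, H} — none reach the full schema.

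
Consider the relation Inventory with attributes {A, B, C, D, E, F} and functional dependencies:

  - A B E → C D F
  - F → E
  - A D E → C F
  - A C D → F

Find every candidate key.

Attributes A, B never appear on any right-hand side, so every candidate key must contain {A, B}.
{A, B}⁺ = {A, B}, which is not all of the schema, so we must add further attributes.
{A, B, E}⁺: ABE→CDF adds C, D, F → {A, B, C, D, E, F}. Minimal: {B, E}⁺ = {B, E}; {A, E}⁺ = {A, E}; {A, B}⁺ = {A, B} — none reach the full schema.
{A, B, F}⁺: F→E adds E; ABE→CDF adds C, D → {A, B, C, D, E, F}. Minimal: {B, F}⁺ = {B, E, F}; {A, F}⁺ = {A, E, F}; {A, B}⁺ = {A, B} — none reach the full schema.
{A, B, C, D}⁺: ACD→F adds F; F→E adds E → {A, B, C, D, E, F}. Minimal: {B, C, D}⁺ = {B, C, D}; {A, C, D}⁺ = {A, C, D, E, F}; {A, B, D}⁺ = {A, B, D}; … — none reach the full schema.
Any other superkey contains one of these as a subset, so there are no further candidate keys.

ABE; ABF; ABCD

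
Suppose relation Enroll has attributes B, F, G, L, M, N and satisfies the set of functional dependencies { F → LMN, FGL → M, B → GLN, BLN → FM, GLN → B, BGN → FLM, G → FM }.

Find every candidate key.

{B}⁺: B→GLN adds G, L, N; BLN→FM adds F, M → {B, F, G, L, M, N}.
{G}⁺: G→FM adds F, M; F→LMN adds L, N; GLN→B adds B → {B, F, G, L, M, N}.
Any other superkey contains one of these as a subset, so there are no further candidate keys.

{B}, {G}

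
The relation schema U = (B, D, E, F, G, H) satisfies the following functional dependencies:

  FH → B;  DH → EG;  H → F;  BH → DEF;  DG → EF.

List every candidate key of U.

Attribute H never appears on the right-hand side of any dependency, so H must belong to every candidate key.
{H}⁺ = {B, D, E, F, G, H}, which is all of the schema, so {H} is the only candidate key.

{H}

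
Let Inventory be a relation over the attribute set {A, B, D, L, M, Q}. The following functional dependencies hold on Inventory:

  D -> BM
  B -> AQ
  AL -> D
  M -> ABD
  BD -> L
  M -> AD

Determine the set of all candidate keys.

{D}⁺: D→BM adds B, M; B→AQ adds A, Q; BD→L adds L → {A, B, D, L, M, Q}.
{M}⁺: M→ABD adds A, B, D; BD→L adds L; B→AQ adds Q → {A, B, D, L, M, Q}.
{A, L}⁺: AL→D adds D; D→BM adds B, M; B→AQ adds Q → {A, B, D, L, M, Q}. Minimal: {L}⁺ = {L}; {A}⁺ = {A} — none reach the full schema.
{B, L}⁺: B→AQ adds A, Q; AL→D adds D; D→BM adds M → {A, B, D, L, M, Q}. Minimal: {L}⁺ = {L}; {B}⁺ = {A, B, Q} — none reach the full schema.

{D}, {M}, {A, L}, {B, L}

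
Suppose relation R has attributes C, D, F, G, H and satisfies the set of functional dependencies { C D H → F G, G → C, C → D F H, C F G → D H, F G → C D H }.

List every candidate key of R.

{C}⁺: C→DFH adds D, F, H; CDH→FG adds G → {C, D, F, G, H}.
{G}⁺: G→C adds C; C→DFH adds D, F, H → {C, D, F, G, H}.

C, G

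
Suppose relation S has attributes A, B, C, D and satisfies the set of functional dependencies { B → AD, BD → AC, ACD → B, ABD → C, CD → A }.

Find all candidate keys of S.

{B}⁺: B→AD adds A, D; BD→AC adds C → {A, B, C, D}.
{C, D}⁺: CD→A adds A; ACD→B adds B → {A, B, C, D}. Minimal: {D}⁺ = {D}; {C}⁺ = {C} — none reach the full schema.
Any other superkey contains one of these as a subset, so there are no further candidate keys.

(B), (C, D)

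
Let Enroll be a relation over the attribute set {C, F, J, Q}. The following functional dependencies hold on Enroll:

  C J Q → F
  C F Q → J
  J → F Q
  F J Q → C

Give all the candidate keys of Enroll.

{J}⁺: J→FQ adds F, Q; FJQ→C adds C → {C, F, J, Q}.
{C, F, Q}⁺: CFQ→J adds J → {C, F, J, Q}.

(J), (C, F, Q)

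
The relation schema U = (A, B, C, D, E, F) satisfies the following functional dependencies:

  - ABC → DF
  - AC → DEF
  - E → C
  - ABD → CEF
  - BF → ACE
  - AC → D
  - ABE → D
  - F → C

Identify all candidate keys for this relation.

BF; ABC; ABD; ABE

Attribute B never appears on the right-hand side of any dependency, so B must belong to every candidate key.
{B}⁺ = {B}, which is not all of the schema, so we must add further attributes.
{B, F}⁺: BF→ACE adds A, C, E; AC→D adds D → {A, B, C, D, E, F}.
{A, B, C}⁺: ABC→DF adds D, F; AC→DEF adds E → {A, B, C, D, E, F}.
{A, B, D}⁺: ABD→CEF adds C, E, F → {A, B, C, D, E, F}.
{A, B, E}⁺: E→C adds C; AC→D adds D; ABC→DF adds F → {A, B, C, D, E, F}.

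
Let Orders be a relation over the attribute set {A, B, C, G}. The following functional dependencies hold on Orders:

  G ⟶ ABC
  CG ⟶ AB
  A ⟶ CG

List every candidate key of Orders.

A; G

{A}⁺: A→CG adds C, G; G→ABC adds B → {A, B, C, G}.
{G}⁺: G→ABC adds A, B, C → {A, B, C, G}.
Any other superkey contains one of these as a subset, so there are no further candidate keys.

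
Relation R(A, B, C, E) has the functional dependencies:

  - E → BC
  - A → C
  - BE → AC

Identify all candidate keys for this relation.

Attribute E never appears on the right-hand side of any dependency, so E must belong to every candidate key.
{E}⁺ = {A, B, C, E}, which is all of the schema, so {E} is the only candidate key.

E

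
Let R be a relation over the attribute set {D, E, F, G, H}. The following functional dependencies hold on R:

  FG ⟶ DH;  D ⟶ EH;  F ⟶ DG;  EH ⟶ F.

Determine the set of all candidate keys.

{D}⁺: D→EH adds E, H; EH→F adds F; F→DG adds G → {D, E, F, G, H}.
{F}⁺: F→DG adds D, G; FG→DH adds H; D→EH adds E → {D, E, F, G, H}.
{E, H}⁺: EH→F adds F; F→DG adds D, G → {D, E, F, G, H}. Minimal: {H}⁺ = {H}; {E}⁺ = {E} — none reach the full schema.
Any other superkey contains one of these as a subset, so there are no further candidate keys.

{D}, {F}, {E, H}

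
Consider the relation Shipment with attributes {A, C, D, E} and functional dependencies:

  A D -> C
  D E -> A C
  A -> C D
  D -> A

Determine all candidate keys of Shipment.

Attribute E never appears on the right-hand side of any dependency, so E must belong to every candidate key.
{E}⁺ = {E}, which is not all of the schema, so we must add further attributes.
{A, E}⁺: A→CD adds C, D → {A, C, D, E}. Minimal: {E}⁺ = {E}; {A}⁺ = {A, C, D} — none reach the full schema.
{D, E}⁺: DE→AC adds A, C → {A, C, D, E}. Minimal: {E}⁺ = {E}; {D}⁺ = {A, C, D} — none reach the full schema.

(A, E), (D, E)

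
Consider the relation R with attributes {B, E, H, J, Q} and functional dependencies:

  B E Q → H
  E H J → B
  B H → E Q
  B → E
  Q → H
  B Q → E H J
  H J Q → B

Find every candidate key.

BH, BQ, JQ, EHJ

{B, H}⁺: BH→EQ adds E, Q; BQ→EHJ adds J → {B, E, H, J, Q}. Minimal: {H}⁺ = {H}; {B}⁺ = {B, E} — none reach the full schema.
{B, Q}⁺: B→E adds E; Q→H adds H; BQ→EHJ adds J → {B, E, H, J, Q}. Minimal: {Q}⁺ = {H, Q}; {B}⁺ = {B, E} — none reach the full schema.
{J, Q}⁺: Q→H adds H; HJQ→B adds B; BH→EQ adds E → {B, E, H, J, Q}. Minimal: {Q}⁺ = {H, Q}; {J}⁺ = {J} — none reach the full schema.
{E, H, J}⁺: EHJ→B adds B; BH→EQ adds Q → {B, E, H, J, Q}. Minimal: {H, J}⁺ = {H, J}; {E, J}⁺ = {E, J}; {E, H}⁺ = {E, H} — none reach the full schema.
Any other superkey contains one of these as a subset, so there are no further candidate keys.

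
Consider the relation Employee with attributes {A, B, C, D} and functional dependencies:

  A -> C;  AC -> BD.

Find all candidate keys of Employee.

Attribute A never appears on the right-hand side of any dependency, so A must belong to every candidate key.
{A}⁺ = {A, B, C, D}, which is all of the schema, so {A} is the only candidate key.

(A)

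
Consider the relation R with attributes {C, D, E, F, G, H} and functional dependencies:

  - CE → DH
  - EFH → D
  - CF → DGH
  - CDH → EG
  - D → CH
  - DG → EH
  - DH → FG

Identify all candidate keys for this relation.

D, CE, CF, EFH

{D}⁺: D→CH adds C, H; DH→FG adds F, G; CDH→EG adds E → {C, D, E, F, G, H}.
{C, E}⁺: CE→DH adds D, H; CDH→EG adds G; DH→FG adds F → {C, D, E, F, G, H}. Minimal: {E}⁺ = {E}; {C}⁺ = {C} — none reach the full schema.
{C, F}⁺: CF→DGH adds D, G, H; CDH→EG adds E → {C, D, E, F, G, H}. Minimal: {F}⁺ = {F}; {C}⁺ = {C} — none reach the full schema.
{E, F, H}⁺: EFH→D adds D; D→CH adds C; DH→FG adds G → {C, D, E, F, G, H}. Minimal: {F, H}⁺ = {F, H}; {E, H}⁺ = {E, H}; {E, F}⁺ = {E, F} — none reach the full schema.
Any other superkey contains one of these as a subset, so there are no further candidate keys.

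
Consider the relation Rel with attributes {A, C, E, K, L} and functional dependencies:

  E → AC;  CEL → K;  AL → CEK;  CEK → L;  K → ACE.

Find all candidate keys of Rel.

K, AL, EL

{K}⁺: K→ACE adds A, C, E; CEK→L adds L → {A, C, E, K, L}.
{A, L}⁺: AL→CEK adds C, E, K → {A, C, E, K, L}. Minimal: {L}⁺ = {L}; {A}⁺ = {A} — none reach the full schema.
{E, L}⁺: E→AC adds A, C; CEL→K adds K → {A, C, E, K, L}. Minimal: {L}⁺ = {L}; {E}⁺ = {A, C, E} — none reach the full schema.
Any other superkey contains one of these as a subset, so there are no further candidate keys.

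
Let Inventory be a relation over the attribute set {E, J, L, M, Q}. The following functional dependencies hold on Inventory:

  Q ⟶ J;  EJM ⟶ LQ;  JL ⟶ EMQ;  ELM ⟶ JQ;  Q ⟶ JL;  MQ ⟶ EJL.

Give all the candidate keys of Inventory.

{Q}⁺: Q→J adds J; Q→JL adds L; JL→EMQ adds E, M → {E, J, L, M, Q}.
{J, L}⁺: JL→EMQ adds E, M, Q → {E, J, L, M, Q}. Minimal: {L}⁺ = {L}; {J}⁺ = {J} — none reach the full schema.
{E, J, M}⁺: EJM→LQ adds L, Q → {E, J, L, M, Q}. Minimal: {J, M}⁺ = {J, M}; {E, M}⁺ = {E, M}; {E, J}⁺ = {E, J} — none reach the full schema.
{E, L, M}⁺: ELM→JQ adds J, Q → {E, J, L, M, Q}. Minimal: {L, M}⁺ = {L, M}; {E, M}⁺ = {E, M}; {E, L}⁺ = {E, L} — none reach the full schema.
Any other superkey contains one of these as a subset, so there are no further candidate keys.

{Q}, {J, L}, {E, J, M}, {E, L, M}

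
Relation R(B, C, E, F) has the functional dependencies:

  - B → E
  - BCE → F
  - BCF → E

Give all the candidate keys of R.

{B, C}

{B, C}⁺: B→E adds E; BCE→F adds F → {B, C, E, F}. Minimal: {C}⁺ = {C}; {B}⁺ = {B, E} — none reach the full schema.
No other minimal superkey exists.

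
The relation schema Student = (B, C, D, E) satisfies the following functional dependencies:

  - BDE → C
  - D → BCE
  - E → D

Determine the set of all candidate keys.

{D}⁺: D→BCE adds B, C, E → {B, C, D, E}.
{E}⁺: E→D adds D; D→BCE adds B, C → {B, C, D, E}.

{D}, {E}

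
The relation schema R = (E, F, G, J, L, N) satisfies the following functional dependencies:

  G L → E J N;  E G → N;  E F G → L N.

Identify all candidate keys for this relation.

EFG, FGL

Attributes F, G never appear on any right-hand side, so every candidate key must contain {F, G}.
{F, G}⁺ = {F, G}, which is not all of the schema, so we must add further attributes.
{E, F, G}⁺: EG→N adds N; EFG→LN adds L; GL→EJN adds J → {E, F, G, J, L, N}.
{F, G, L}⁺: GL→EJN adds E, J, N → {E, F, G, J, L, N}.
Any other superkey contains one of these as a subset, so there are no further candidate keys.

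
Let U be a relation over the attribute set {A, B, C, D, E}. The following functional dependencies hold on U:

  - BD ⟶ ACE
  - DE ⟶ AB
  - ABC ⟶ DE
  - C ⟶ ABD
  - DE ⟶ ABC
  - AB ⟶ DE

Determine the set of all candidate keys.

(C), (A, B), (B, D), (D, E)

{C}⁺: C→ABD adds A, B, D; AB→DE adds E → {A, B, C, D, E}.
{A, B}⁺: AB→DE adds D, E; BD→ACE adds C → {A, B, C, D, E}. Minimal: {B}⁺ = {B}; {A}⁺ = {A} — none reach the full schema.
{B, D}⁺: BD→ACE adds A, C, E → {A, B, C, D, E}. Minimal: {D}⁺ = {D}; {B}⁺ = {B} — none reach the full schema.
{D, E}⁺: DE→AB adds A, B; DE→ABC adds C → {A, B, C, D, E}. Minimal: {E}⁺ = {E}; {D}⁺ = {D} — none reach the full schema.
Any other superkey contains one of these as a subset, so there are no further candidate keys.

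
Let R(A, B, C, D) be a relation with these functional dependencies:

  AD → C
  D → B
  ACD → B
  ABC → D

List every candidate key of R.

{A, D}, {A, B, C}

Attribute A never appears on the right-hand side of any dependency, so A must belong to every candidate key.
{A}⁺ = {A}, which is not all of the schema, so we must add further attributes.
{A, D}⁺: AD→C adds C; D→B adds B → {A, B, C, D}. Minimal: {D}⁺ = {B, D}; {A}⁺ = {A} — none reach the full schema.
{A, B, C}⁺: ABC→D adds D → {A, B, C, D}. Minimal: {B, C}⁺ = {B, C}; {A, C}⁺ = {A, C}; {A, B}⁺ = {A, B} — none reach the full schema.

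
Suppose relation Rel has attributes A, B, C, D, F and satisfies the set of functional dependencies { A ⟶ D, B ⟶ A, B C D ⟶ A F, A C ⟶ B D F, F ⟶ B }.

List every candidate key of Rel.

(A, C); (B, C); (C, F)

Attribute C never appears on the right-hand side of any dependency, so C must belong to every candidate key.
{C}⁺ = {C}, which is not all of the schema, so we must add further attributes.
{A, C}⁺: A→D adds D; AC→BDF adds B, F → {A, B, C, D, F}. Minimal: {C}⁺ = {C}; {A}⁺ = {A, D} — none reach the full schema.
{B, C}⁺: B→A adds A; AC→BDF adds D, F → {A, B, C, D, F}. Minimal: {C}⁺ = {C}; {B}⁺ = {A, B, D} — none reach the full schema.
{C, F}⁺: F→B adds B; B→A adds A; AC→BDF adds D → {A, B, C, D, F}. Minimal: {F}⁺ = {A, B, D, F}; {C}⁺ = {C} — none reach the full schema.
Any other superkey contains one of these as a subset, so there are no further candidate keys.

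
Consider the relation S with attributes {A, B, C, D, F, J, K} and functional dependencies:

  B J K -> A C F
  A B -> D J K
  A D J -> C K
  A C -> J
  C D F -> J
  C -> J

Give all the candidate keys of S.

{A, B}, {B, C, K}, {B, J, K}

Attribute B never appears on the right-hand side of any dependency, so B must belong to every candidate key.
{B}⁺ = {B}, which is not all of the schema, so we must add further attributes.
{A, B}⁺: AB→DJK adds D, J, K; ADJ→CK adds C; BJK→ACF adds F → {A, B, C, D, F, J, K}. Minimal: {B}⁺ = {B}; {A}⁺ = {A} — none reach the full schema.
{B, C, K}⁺: C→J adds J; BJK→ACF adds A, F; AB→DJK adds D → {A, B, C, D, F, J, K}. Minimal: {C, K}⁺ = {C, J, K}; {B, K}⁺ = {B, K}; {B, C}⁺ = {B, C, J} — none reach the full schema.
{B, J, K}⁺: BJK→ACF adds A, C, F; AB→DJK adds D → {A, B, C, D, F, J, K}. Minimal: {J, K}⁺ = {J, K}; {B, K}⁺ = {B, K}; {B, J}⁺ = {B, J} — none reach the full schema.
Any other superkey contains one of these as a subset, so there are no further candidate keys.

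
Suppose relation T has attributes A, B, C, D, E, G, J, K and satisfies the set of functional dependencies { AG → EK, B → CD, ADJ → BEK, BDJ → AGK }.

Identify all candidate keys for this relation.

Attribute J never appears on the right-hand side of any dependency, so J must belong to every candidate key.
{J}⁺ = {J}, which is not all of the schema, so we must add further attributes.
{B, J}⁺: B→CD adds C, D; BDJ→AGK adds A, G, K; AG→EK adds E → {A, B, C, D, E, G, J, K}.
{A, D, J}⁺: ADJ→BEK adds B, E, K; BDJ→AGK adds G; B→CD adds C → {A, B, C, D, E, G, J, K}.

BJ, ADJ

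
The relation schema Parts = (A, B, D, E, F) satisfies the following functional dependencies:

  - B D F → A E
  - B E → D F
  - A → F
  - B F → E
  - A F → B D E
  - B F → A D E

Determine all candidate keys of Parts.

A, BE, BF

{A}⁺: A→F adds F; AF→BDE adds B, D, E → {A, B, D, E, F}.
{B, E}⁺: BE→DF adds D, F; BF→ADE adds A → {A, B, D, E, F}. Minimal: {E}⁺ = {E}; {B}⁺ = {B} — none reach the full schema.
{B, F}⁺: BF→E adds E; BF→ADE adds A, D → {A, B, D, E, F}. Minimal: {F}⁺ = {F}; {B}⁺ = {B} — none reach the full schema.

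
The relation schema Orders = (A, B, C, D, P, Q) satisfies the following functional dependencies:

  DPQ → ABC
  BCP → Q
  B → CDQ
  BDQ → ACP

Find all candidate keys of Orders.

{B}⁺: B→CDQ adds C, D, Q; BDQ→ACP adds A, P → {A, B, C, D, P, Q}.
{D, P, Q}⁺: DPQ→ABC adds A, B, C → {A, B, C, D, P, Q}. Minimal: {P, Q}⁺ = {P, Q}; {D, Q}⁺ = {D, Q}; {D, P}⁺ = {D, P} — none reach the full schema.

(B), (D, P, Q)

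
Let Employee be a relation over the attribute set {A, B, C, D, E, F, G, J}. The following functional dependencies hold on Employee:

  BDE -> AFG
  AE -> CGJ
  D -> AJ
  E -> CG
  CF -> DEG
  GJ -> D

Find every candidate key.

{A, B, E}; {B, C, F}; {B, D, E}; {B, E, F}; {B, E, J}

Attribute B never appears on the right-hand side of any dependency, so B must belong to every candidate key.
{B}⁺ = {B}, which is not all of the schema, so we must add further attributes.
{A, B, E}⁺: AE→CGJ adds C, G, J; GJ→D adds D; BDE→AFG adds F → {A, B, C, D, E, F, G, J}. Minimal: {B, E}⁺ = {B, C, E, G}; {A, E}⁺ = {A, C, D, E, G, J}; {A, B}⁺ = {A, B} — none reach the full schema.
{B, C, F}⁺: CF→DEG adds D, E, G; BDE→AFG adds A; AE→CGJ adds J → {A, B, C, D, E, F, G, J}. Minimal: {C, F}⁺ = {A, C, D, E, F, G, J}; {B, F}⁺ = {B, F}; {B, C}⁺ = {B, C} — none reach the full schema.
{B, D, E}⁺: BDE→AFG adds A, F, G; AE→CGJ adds C, J → {A, B, C, D, E, F, G, J}. Minimal: {D, E}⁺ = {A, C, D, E, G, J}; {B, E}⁺ = {B, C, E, G}; {B, D}⁺ = {A, B, D, J} — none reach the full schema.
{B, E, F}⁺: E→CG adds C, G; CF→DEG adds D; BDE→AFG adds A; AE→CGJ adds J → {A, B, C, D, E, F, G, J}. Minimal: {E, F}⁺ = {A, C, D, E, F, G, J}; {B, F}⁺ = {B, F}; {B, E}⁺ = {B, C, E, G} — none reach the full schema.
{B, E, J}⁺: E→CG adds C, G; GJ→D adds D; BDE→AFG adds A, F → {A, B, C, D, E, F, G, J}. Minimal: {E, J}⁺ = {A, C, D, E, G, J}; {B, J}⁺ = {B, J}; {B, E}⁺ = {B, C, E, G} — none reach the full schema.
Any other superkey contains one of these as a subset, so there are no further candidate keys.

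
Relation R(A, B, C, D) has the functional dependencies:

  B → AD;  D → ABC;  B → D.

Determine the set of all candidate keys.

(B), (D)

{B}⁺: B→AD adds A, D; D→ABC adds C → {A, B, C, D}.
{D}⁺: D→ABC adds A, B, C → {A, B, C, D}.
Any other superkey contains one of these as a subset, so there are no further candidate keys.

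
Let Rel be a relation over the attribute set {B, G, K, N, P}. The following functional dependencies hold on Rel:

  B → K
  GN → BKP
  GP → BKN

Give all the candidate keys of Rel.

Attribute G never appears on the right-hand side of any dependency, so G must belong to every candidate key.
{G}⁺ = {G}, which is not all of the schema, so we must add further attributes.
{G, N}⁺: GN→BKP adds B, K, P → {B, G, K, N, P}. Minimal: {N}⁺ = {N}; {G}⁺ = {G} — none reach the full schema.
{G, P}⁺: GP→BKN adds B, K, N → {B, G, K, N, P}. Minimal: {P}⁺ = {P}; {G}⁺ = {G} — none reach the full schema.

{G, N}; {G, P}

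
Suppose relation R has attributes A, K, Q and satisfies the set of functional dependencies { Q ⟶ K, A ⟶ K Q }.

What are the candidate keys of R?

Attribute A never appears on the right-hand side of any dependency, so A must belong to every candidate key.
{A}⁺ = {A, K, Q}, which is all of the schema, so {A} is the only candidate key.

(A)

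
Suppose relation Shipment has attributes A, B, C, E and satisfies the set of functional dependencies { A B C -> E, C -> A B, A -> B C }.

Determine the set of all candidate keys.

{A}⁺: A→BC adds B, C; ABC→E adds E → {A, B, C, E}.
{C}⁺: C→AB adds A, B; ABC→E adds E → {A, B, C, E}.

{A}, {C}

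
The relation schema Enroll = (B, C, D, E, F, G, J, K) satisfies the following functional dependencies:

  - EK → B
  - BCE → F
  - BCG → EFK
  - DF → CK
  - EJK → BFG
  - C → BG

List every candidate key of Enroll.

Attributes D, J never appear on any right-hand side, so every candidate key must contain {D, J}.
{D, J}⁺ = {D, J}, which is not all of the schema, so we must add further attributes.
{C, D, J}⁺: C→BG adds B, G; BCG→EFK adds E, F, K → {B, C, D, E, F, G, J, K}.
{D, F, J}⁺: DF→CK adds C, K; C→BG adds B, G; BCG→EFK adds E → {B, C, D, E, F, G, J, K}.
{D, E, J, K}⁺: EK→B adds B; EJK→BFG adds F, G; DF→CK adds C → {B, C, D, E, F, G, J, K}.

(C, D, J), (D, F, J), (D, E, J, K)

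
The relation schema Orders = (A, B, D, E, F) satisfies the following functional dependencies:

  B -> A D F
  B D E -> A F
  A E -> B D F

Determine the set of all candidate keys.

Attribute E never appears on the right-hand side of any dependency, so E must belong to every candidate key.
{E}⁺ = {E}, which is not all of the schema, so we must add further attributes.
{A, E}⁺: AE→BDF adds B, D, F → {A, B, D, E, F}.
{B, E}⁺: B→ADF adds A, D, F → {A, B, D, E, F}.
Any other superkey contains one of these as a subset, so there are no further candidate keys.

{A, E}, {B, E}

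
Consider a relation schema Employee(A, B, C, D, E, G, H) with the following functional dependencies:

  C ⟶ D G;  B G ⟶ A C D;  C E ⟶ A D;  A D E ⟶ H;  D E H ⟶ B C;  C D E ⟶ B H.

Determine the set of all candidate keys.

CE, ADE, BEG, DEH

Attribute E never appears on the right-hand side of any dependency, so E must belong to every candidate key.
{E}⁺ = {E}, which is not all of the schema, so we must add further attributes.
{C, E}⁺: C→DG adds D, G; CE→AD adds A; ADE→H adds H; DEH→BC adds B → {A, B, C, D, E, G, H}. Minimal: {E}⁺ = {E}; {C}⁺ = {C, D, G} — none reach the full schema.
{A, D, E}⁺: ADE→H adds H; DEH→BC adds B, C; C→DG adds G → {A, B, C, D, E, G, H}. Minimal: {D, E}⁺ = {D, E}; {A, E}⁺ = {A, E}; {A, D}⁺ = {A, D} — none reach the full schema.
{B, E, G}⁺: BG→ACD adds A, C, D; ADE→H adds H → {A, B, C, D, E, G, H}. Minimal: {E, G}⁺ = {E, G}; {B, G}⁺ = {A, B, C, D, G}; {B, E}⁺ = {B, E} — none reach the full schema.
{D, E, H}⁺: DEH→BC adds B, C; C→DG adds G; BG→ACD adds A → {A, B, C, D, E, G, H}. Minimal: {E, H}⁺ = {E, H}; {D, H}⁺ = {D, H}; {D, E}⁺ = {D, E} — none reach the full schema.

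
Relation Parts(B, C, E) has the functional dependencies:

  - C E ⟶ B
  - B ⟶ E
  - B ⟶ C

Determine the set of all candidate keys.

{B}⁺: B→E adds E; B→C adds C → {B, C, E}.
{C, E}⁺: CE→B adds B → {B, C, E}. Minimal: {E}⁺ = {E}; {C}⁺ = {C} — none reach the full schema.

B, CE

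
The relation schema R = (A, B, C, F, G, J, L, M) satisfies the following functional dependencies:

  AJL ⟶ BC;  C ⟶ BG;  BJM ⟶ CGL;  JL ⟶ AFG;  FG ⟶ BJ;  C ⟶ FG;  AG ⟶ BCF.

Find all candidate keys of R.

(C, M), (A, G, M), (B, J, M), (F, G, M), (J, L, M)

Attribute M never appears on the right-hand side of any dependency, so M must belong to every candidate key.
{M}⁺ = {M}, which is not all of the schema, so we must add further attributes.
{C, M}⁺: C→BG adds B, G; C→FG adds F; FG→BJ adds J; BJM→CGL adds L; JL→AFG adds A → {A, B, C, F, G, J, L, M}. Minimal: {M}⁺ = {M}; {C}⁺ = {B, C, F, G, J} — none reach the full schema.
{A, G, M}⁺: AG→BCF adds B, C, F; FG→BJ adds J; BJM→CGL adds L → {A, B, C, F, G, J, L, M}. Minimal: {G, M}⁺ = {G, M}; {A, M}⁺ = {A, M}; {A, G}⁺ = {A, B, C, F, G, J} — none reach the full schema.
{B, J, M}⁺: BJM→CGL adds C, G, L; JL→AFG adds A, F → {A, B, C, F, G, J, L, M}. Minimal: {J, M}⁺ = {J, M}; {B, M}⁺ = {B, M}; {B, J}⁺ = {B, J} — none reach the full schema.
{F, G, M}⁺: FG→BJ adds B, J; BJM→CGL adds C, L; JL→AFG adds A → {A, B, C, F, G, J, L, M}. Minimal: {G, M}⁺ = {G, M}; {F, M}⁺ = {F, M}; {F, G}⁺ = {B, F, G, J} — none reach the full schema.
{J, L, M}⁺: JL→AFG adds A, F, G; FG→BJ adds B; AG→BCF adds C → {A, B, C, F, G, J, L, M}. Minimal: {L, M}⁺ = {L, M}; {J, M}⁺ = {J, M}; {J, L}⁺ = {A, B, C, F, G, J, L} — none reach the full schema.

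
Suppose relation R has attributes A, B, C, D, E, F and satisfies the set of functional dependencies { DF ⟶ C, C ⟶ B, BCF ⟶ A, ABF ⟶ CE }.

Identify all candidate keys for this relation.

{D, F}⁺: DF→C adds C; C→B adds B; BCF→A adds A; ABF→CE adds E → {A, B, C, D, E, F}.

{D, F}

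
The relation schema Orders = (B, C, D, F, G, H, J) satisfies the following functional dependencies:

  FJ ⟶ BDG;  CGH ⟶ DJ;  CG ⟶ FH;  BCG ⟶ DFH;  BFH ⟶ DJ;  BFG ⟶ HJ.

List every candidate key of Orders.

{C, G}; {C, F, J}; {B, C, F, H}

Attribute C never appears on the right-hand side of any dependency, so C must belong to every candidate key.
{C}⁺ = {C}, which is not all of the schema, so we must add further attributes.
{C, G}⁺: CG→FH adds F, H; CGH→DJ adds D, J; FJ→BDG adds B → {B, C, D, F, G, H, J}. Minimal: {G}⁺ = {G}; {C}⁺ = {C} — none reach the full schema.
{C, F, J}⁺: FJ→BDG adds B, D, G; CG→FH adds H → {B, C, D, F, G, H, J}. Minimal: {F, J}⁺ = {B, D, F, G, H, J}; {C, J}⁺ = {C, J}; {C, F}⁺ = {C, F} — none reach the full schema.
{B, C, F, H}⁺: BFH→DJ adds D, J; FJ→BDG adds G → {B, C, D, F, G, H, J}. Minimal: {C, F, H}⁺ = {C, F, H}; {B, F, H}⁺ = {B, D, F, G, H, J}; {B, C, H}⁺ = {B, C, H}; … — none reach the full schema.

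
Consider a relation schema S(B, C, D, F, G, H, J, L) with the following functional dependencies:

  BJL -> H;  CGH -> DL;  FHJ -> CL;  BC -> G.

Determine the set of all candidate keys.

{B, F, H, J}⁺: FHJ→CL adds C, L; BC→G adds G; CGH→DL adds D → {B, C, D, F, G, H, J, L}.
{B, F, J, L}⁺: BJL→H adds H; FHJ→CL adds C; BC→G adds G; CGH→DL adds D → {B, C, D, F, G, H, J, L}.
Any other superkey contains one of these as a subset, so there are no further candidate keys.

{B, F, H, J}; {B, F, J, L}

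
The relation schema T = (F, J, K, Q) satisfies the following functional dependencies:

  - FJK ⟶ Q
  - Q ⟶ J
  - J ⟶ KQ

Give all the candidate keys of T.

Attribute F never appears on the right-hand side of any dependency, so F must belong to every candidate key.
{F}⁺ = {F}, which is not all of the schema, so we must add further attributes.
{F, J}⁺: J→KQ adds K, Q → {F, J, K, Q}. Minimal: {J}⁺ = {J, K, Q}; {F}⁺ = {F} — none reach the full schema.
{F, Q}⁺: Q→J adds J; J→KQ adds K → {F, J, K, Q}. Minimal: {Q}⁺ = {J, K, Q}; {F}⁺ = {F} — none reach the full schema.

{F, J}, {F, Q}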